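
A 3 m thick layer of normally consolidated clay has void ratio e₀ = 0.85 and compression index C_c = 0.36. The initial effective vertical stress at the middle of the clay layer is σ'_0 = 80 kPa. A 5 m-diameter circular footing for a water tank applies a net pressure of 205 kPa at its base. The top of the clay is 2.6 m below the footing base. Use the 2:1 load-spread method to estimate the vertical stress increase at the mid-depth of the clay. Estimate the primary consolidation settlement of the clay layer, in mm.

S_c ≈ 145 mm

Mid-depth of clay below the footing base: z = 2.6 + 3/2 = 4.1 m.
Stress increase at mid-clay by the 2:1 spreading method:
Δσ ≈ qD²/(D+z)² = 205×5²/(5+4.1)² = 61.889 kPa
Final effective stress: σ'_f = σ'_0 + Δσ = 80 + 61.889 = 141.89 kPa.
Normally consolidated clay, so the full stress increment lies on the virgin compression line:
S_c = C_c·H/(1+e₀)·log₁₀(σ'_f/σ'_0) = 0.36×3/(1+0.85)×log₁₀(141.89/80)
    = 0.58378 × 0.24886 = 0.1453 m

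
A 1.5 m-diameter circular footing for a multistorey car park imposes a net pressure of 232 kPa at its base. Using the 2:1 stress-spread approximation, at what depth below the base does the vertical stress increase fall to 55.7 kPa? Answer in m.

2:1 spreading — at depth z the loaded area has grown by z in each plan dimension:
qD²/(D+z)² = Δσ_z ⇒ z = D(√(q/Δσ_z) − 1) = 1.5×(√(232/55.7) − 1) = 1.561 m

z ≈ 1.56 m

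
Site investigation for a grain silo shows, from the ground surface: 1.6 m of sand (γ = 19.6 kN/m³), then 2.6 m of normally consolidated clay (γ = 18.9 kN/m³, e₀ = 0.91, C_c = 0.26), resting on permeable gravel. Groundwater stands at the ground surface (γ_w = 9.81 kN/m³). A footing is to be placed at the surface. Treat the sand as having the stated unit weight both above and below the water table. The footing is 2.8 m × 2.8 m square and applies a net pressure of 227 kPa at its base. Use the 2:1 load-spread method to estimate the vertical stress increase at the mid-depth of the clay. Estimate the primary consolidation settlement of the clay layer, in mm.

Mid-depth of clay below the ground surface: z = 1.6 + 2.6/2 = 2.9 m.
Total vertical stress at mid-clay: σ_v = 19.6×1.6 + 18.9×1.3 = 55.93 kPa.
Pore pressure: u = 9.81×(2.9 − 0) = 28.449 kPa.
Initial effective stress: σ'_0 = σ_v − u = 55.93 − 28.449 = 27.481 kPa.
Stress increase at mid-clay by the 2:1 spreading method:
Δσ = qBL/((B+z)(L+z)) = 227×2.8×2.8/((2.8+2.9)(2.8+2.9)) = 54.776 kPa
Final effective stress: σ'_f = σ'_0 + Δσ = 27.481 + 54.776 = 82.257 kPa.
Normally consolidated clay, so the full stress increment lies on the virgin compression line:
S_c = C_c·H/(1+e₀)·log₁₀(σ'_f/σ'_0) = 0.26×2.6/(1+0.91)×log₁₀(82.257/27.481)
    = 0.35393 × 0.47614 = 0.1685 m

S_c ≈ 169 mm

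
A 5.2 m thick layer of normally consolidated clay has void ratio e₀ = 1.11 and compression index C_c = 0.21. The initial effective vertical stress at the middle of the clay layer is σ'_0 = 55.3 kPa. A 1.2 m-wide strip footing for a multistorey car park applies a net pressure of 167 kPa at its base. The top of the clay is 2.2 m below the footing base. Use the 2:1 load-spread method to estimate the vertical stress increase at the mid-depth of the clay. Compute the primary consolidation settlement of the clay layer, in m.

Mid-depth of clay below the footing base: z = 2.2 + 5.2/2 = 4.8 m.
Stress increase at mid-clay by the 2:1 spreading method:
Δσ = qB/(B+z) = 167×1.2/(1.2+4.8) = 33.4 kPa
Final effective stress: σ'_f = σ'_0 + Δσ = 55.3 + 33.4 = 88.7 kPa.
Normally consolidated clay, so the full stress increment lies on the virgin compression line:
S_c = C_c·H/(1+e₀)·log₁₀(σ'_f/σ'_0) = 0.21×5.2/(1+1.11)×log₁₀(88.7/55.3)
    = 0.51754 × 0.2052 = 0.1062 m

S_c ≈ 0.106 m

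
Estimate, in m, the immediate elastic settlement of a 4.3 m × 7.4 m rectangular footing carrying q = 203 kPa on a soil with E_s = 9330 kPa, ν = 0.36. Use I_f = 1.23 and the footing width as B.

Immediate (elastic) settlement: S_e = q·B·(1−ν²)/E_s · I_f.
S_e = 203 × 4.3 × (1 − 0.36²) / 9330 × 1.23
    = 203 × 4.3 × 0.8704 / 9330 × 1.23
    = 0.1002 m

S_e ≈ 0.1 m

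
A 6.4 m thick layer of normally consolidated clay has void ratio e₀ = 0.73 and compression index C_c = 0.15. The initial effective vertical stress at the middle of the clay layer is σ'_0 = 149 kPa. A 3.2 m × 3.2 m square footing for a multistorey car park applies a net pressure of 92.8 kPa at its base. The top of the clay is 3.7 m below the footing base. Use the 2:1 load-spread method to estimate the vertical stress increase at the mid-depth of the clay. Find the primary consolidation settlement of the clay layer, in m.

Mid-depth of clay below the footing base: z = 3.7 + 6.4/2 = 6.9 m.
Stress increase at mid-clay by the 2:1 spreading method:
Δσ = qBL/((B+z)(L+z)) = 92.8×3.2×3.2/((3.2+6.9)(3.2+6.9)) = 9.3155 kPa
Final effective stress: σ'_f = σ'_0 + Δσ = 149 + 9.3155 = 158.32 kPa.
Normally consolidated clay, so the full stress increment lies on the virgin compression line:
S_c = C_c·H/(1+e₀)·log₁₀(σ'_f/σ'_0) = 0.15×6.4/(1+0.73)×log₁₀(158.32/149)
    = 0.55491 × 0.02635 = 0.01462 m

S_c ≈ 0.0146 m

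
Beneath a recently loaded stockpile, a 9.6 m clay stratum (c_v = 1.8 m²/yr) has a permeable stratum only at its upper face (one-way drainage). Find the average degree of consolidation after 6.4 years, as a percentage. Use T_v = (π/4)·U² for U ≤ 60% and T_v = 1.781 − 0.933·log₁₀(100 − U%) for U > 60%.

Drainage path length: H_d = H = 9.6 m (single drainage).
T_v = c_v·t/H_d² = 1.8×6.4/9.6² = 0.125.
T_v = 0.125 corresponds to the U ≤ 60% branch:
U = √(4T_v/π) = 0.3989

U ≈ 39.9 %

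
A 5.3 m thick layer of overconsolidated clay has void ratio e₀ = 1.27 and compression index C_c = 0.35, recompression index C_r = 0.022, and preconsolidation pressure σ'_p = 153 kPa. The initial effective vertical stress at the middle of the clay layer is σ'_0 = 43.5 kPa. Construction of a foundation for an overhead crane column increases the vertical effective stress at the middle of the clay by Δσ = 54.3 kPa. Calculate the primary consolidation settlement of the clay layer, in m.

S_c ≈ 0.0181 m

Final effective stress: σ'_f = 43.5 + 54.3 = 97.8 kPa.
σ'_f = 97.8 ≤ σ'_p = 153 kPa, so the clay remains overconsolidated and only the recompression index applies:
S_c = C_r·H/(1+e₀)·log₁₀(σ'_f/σ'_0) = 0.022×5.3/2.27×log₁₀(97.8/43.5)
    = 0.051366 × 0.35185 = 0.01807 m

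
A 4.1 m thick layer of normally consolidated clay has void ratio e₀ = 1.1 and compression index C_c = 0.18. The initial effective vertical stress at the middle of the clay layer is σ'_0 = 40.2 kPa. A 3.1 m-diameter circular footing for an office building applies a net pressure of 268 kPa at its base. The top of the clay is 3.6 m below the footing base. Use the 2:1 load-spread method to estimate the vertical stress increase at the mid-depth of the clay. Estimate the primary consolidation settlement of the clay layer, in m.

S_c ≈ 0.0928 m

Mid-depth of clay below the footing base: z = 3.6 + 4.1/2 = 5.65 m.
Stress increase at mid-clay by the 2:1 spreading method:
Δσ ≈ qD²/(D+z)² = 268×3.1²/(3.1+5.65)² = 33.639 kPa
Final effective stress: σ'_f = σ'_0 + Δσ = 40.2 + 33.639 = 73.839 kPa.
Normally consolidated clay, so the full stress increment lies on the virgin compression line:
S_c = C_c·H/(1+e₀)·log₁₀(σ'_f/σ'_0) = 0.18×4.1/(1+1.1)×log₁₀(73.839/40.2)
    = 0.35143 × 0.26406 = 0.0928 m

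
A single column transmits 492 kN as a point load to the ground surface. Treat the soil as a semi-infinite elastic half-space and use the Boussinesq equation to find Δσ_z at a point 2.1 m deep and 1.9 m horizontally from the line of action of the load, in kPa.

Δσ_z ≈ 11.9 kPa

Boussinesq vertical stress below a point load on an elastic half-space:
Δσ_z = 3P/(2πz²) · [1 + (r/z)²]^(−5/2)
r/z = 1.9/2.1 = 0.90476; [1+(r/z)²]^(−5/2) = 0.22421.
Δσ_z = 3×492/(2π×2.1²) × 0.22421 = 53.268 × 0.22421 = 11.94 kPa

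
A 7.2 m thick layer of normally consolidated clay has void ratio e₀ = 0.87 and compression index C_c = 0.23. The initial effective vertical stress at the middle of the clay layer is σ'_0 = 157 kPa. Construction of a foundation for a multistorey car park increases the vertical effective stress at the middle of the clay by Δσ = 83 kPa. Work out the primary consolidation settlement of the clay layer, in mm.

S_c ≈ 163 mm

Final effective stress: σ'_f = σ'_0 + Δσ = 157 + 83 = 240 kPa.
Normally consolidated clay, so the full stress increment lies on the virgin compression line:
S_c = C_c·H/(1+e₀)·log₁₀(σ'_f/σ'_0) = 0.23×7.2/(1+0.87)×log₁₀(240/157)
    = 0.88556 × 0.18431 = 0.1632 m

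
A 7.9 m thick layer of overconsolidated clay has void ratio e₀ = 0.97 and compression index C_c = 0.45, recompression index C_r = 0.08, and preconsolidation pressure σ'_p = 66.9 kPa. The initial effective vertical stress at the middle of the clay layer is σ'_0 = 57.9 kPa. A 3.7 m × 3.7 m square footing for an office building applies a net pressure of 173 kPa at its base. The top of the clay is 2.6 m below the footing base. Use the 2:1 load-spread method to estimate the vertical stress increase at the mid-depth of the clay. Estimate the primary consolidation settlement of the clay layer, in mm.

S_c ≈ 165 mm

Mid-depth of clay below the footing base: z = 2.6 + 7.9/2 = 6.55 m.
Stress increase at mid-clay by the 2:1 spreading method:
Δσ = qBL/((B+z)(L+z)) = 173×3.7×3.7/((3.7+6.55)(3.7+6.55)) = 22.542 kPa
Final effective stress: σ'_f = 57.9 + 22.542 = 80.442 kPa.
σ'_f = 80.442 > σ'_p = 66.9 kPa, so the stress path crosses the preconsolidation pressure — recompression up to σ'_p, then virgin compression beyond:
S_c = H/(1+e₀)·[C_r·log₁₀(σ'_p/σ'_0) + C_c·log₁₀(σ'_f/σ'_p)]
    = 7.9/1.97 × [0.08×log₁₀(66.9/57.9) + 0.45×log₁₀(80.442/66.9)]
    = 4.0102 × [0.0050198 + 0.036026] = 0.1646 m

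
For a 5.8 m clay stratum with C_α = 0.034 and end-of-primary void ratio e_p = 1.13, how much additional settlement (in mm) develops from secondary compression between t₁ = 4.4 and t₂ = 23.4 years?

S_s ≈ 67.2 mm

Secondary compression: S_s = C_α·H/(1+e_p)·log₁₀(t₂/t₁)
S_s = 0.034×5.8/(1+1.13)×log₁₀(23.4/4.4)
    = 0.09258 × 0.7258 = 0.06719 m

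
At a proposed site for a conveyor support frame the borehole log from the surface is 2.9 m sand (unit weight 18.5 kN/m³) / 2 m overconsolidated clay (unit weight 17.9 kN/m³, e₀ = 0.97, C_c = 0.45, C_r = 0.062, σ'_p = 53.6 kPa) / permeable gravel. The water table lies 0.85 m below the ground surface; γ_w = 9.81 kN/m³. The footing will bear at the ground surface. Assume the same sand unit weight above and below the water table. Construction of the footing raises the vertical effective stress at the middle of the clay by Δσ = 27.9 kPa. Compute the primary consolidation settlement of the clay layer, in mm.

S_c ≈ 58.5 mm

Mid-depth of clay below the ground surface: z = 2.9 + 2/2 = 3.9 m.
Total vertical stress at mid-clay: σ_v = 18.5×2.9 + 17.9×1 = 71.55 kPa.
Pore pressure: u = 9.81×(3.9 − 0.85) = 29.921 kPa.
Initial effective stress: σ'_0 = σ_v − u = 71.55 − 29.921 = 41.629 kPa.
Final effective stress: σ'_f = 41.629 + 27.9 = 69.529 kPa.
σ'_f = 69.529 > σ'_p = 53.6 kPa, so the stress path crosses the preconsolidation pressure — recompression up to σ'_p, then virgin compression beyond:
S_c = H/(1+e₀)·[C_r·log₁₀(σ'_p/σ'_0) + C_c·log₁₀(σ'_f/σ'_p)]
    = 2/1.97 × [0.062×log₁₀(53.6/41.629) + 0.45×log₁₀(69.529/53.6)]
    = 1.0152 × [0.0068057 + 0.050851] = 0.05853 m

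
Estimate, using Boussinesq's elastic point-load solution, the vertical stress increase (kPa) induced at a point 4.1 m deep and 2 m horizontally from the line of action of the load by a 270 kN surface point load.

Δσ_z ≈ 4.5 kPa

Boussinesq vertical stress below a point load on an elastic half-space:
Δσ_z = 3P/(2πz²) · [1 + (r/z)²]^(−5/2)
r/z = 2/4.1 = 0.4878; [1+(r/z)²]^(−5/2) = 0.58646.
Δσ_z = 3×270/(2π×4.1²) × 0.58646 = 7.669 × 0.58646 = 4.498 kPa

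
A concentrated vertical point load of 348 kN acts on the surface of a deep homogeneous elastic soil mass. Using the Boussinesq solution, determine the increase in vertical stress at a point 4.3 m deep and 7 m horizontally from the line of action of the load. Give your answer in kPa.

Δσ_z ≈ 0.353 kPa

Boussinesq vertical stress below a point load on an elastic half-space:
Δσ_z = 3P/(2πz²) · [1 + (r/z)²]^(−5/2)
r/z = 7/4.3 = 1.6279; [1+(r/z)²]^(−5/2) = 0.039287.
Δσ_z = 3×348/(2π×4.3²) × 0.039287 = 8.9864 × 0.039287 = 0.353 kPa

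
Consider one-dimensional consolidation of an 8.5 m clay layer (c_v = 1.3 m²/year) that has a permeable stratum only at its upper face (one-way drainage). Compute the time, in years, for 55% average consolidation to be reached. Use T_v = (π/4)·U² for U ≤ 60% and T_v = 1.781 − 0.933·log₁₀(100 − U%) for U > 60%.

t ≈ 13.2 years

Drainage path length: H_d = H = 8.5 m (single drainage).
U ≤ 60%: T_v = (π/4)·U² = (π/4)×0.55² = 0.23758.
t = T_v·H_d²/c_v = 0.23758×8.5²/1.3 = 13.2 years.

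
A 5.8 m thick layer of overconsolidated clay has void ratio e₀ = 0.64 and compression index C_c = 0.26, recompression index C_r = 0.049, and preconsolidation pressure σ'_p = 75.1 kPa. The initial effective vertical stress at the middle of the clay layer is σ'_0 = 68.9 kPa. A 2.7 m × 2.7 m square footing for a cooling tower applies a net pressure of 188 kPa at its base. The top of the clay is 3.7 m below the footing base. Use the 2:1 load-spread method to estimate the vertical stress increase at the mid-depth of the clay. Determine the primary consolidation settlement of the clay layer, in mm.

S_c ≈ 54.7 mm

Mid-depth of clay below the footing base: z = 3.7 + 5.8/2 = 6.6 m.
Stress increase at mid-clay by the 2:1 spreading method:
Δσ = qBL/((B+z)(L+z)) = 188×2.7×2.7/((2.7+6.6)(2.7+6.6)) = 15.846 kPa
Final effective stress: σ'_f = 68.9 + 15.846 = 84.746 kPa.
σ'_f = 84.746 > σ'_p = 75.1 kPa, so the stress path crosses the preconsolidation pressure — recompression up to σ'_p, then virgin compression beyond:
S_c = H/(1+e₀)·[C_r·log₁₀(σ'_p/σ'_0) + C_c·log₁₀(σ'_f/σ'_p)]
    = 5.8/1.64 × [0.049×log₁₀(75.1/68.9) + 0.26×log₁₀(84.746/75.1)]
    = 3.5366 × [0.0018336 + 0.013645] = 0.05474 m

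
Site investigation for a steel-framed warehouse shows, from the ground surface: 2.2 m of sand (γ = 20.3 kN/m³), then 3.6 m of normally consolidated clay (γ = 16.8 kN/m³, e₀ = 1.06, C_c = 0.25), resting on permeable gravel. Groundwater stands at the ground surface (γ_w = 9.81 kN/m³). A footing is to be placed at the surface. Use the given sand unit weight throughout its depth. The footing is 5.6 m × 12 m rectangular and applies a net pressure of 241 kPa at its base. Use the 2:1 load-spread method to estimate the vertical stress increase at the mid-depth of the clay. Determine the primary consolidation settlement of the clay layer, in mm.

Mid-depth of clay below the ground surface: z = 2.2 + 3.6/2 = 4 m.
Total vertical stress at mid-clay: σ_v = 20.3×2.2 + 16.8×1.8 = 74.9 kPa.
Pore pressure: u = 9.81×(4 − 0) = 39.24 kPa.
Initial effective stress: σ'_0 = σ_v − u = 74.9 − 39.24 = 35.66 kPa.
Stress increase at mid-clay by the 2:1 spreading method:
Δσ = qBL/((B+z)(L+z)) = 241×5.6×12/((5.6+4)(12+4)) = 105.44 kPa
Final effective stress: σ'_f = σ'_0 + Δσ = 35.66 + 105.44 = 141.1 kPa.
Normally consolidated clay, so the full stress increment lies on the virgin compression line:
S_c = C_c·H/(1+e₀)·log₁₀(σ'_f/σ'_0) = 0.25×3.6/(1+1.06)×log₁₀(141.1/35.66)
    = 0.43689 × 0.59735 = 0.261 m

S_c ≈ 261 mm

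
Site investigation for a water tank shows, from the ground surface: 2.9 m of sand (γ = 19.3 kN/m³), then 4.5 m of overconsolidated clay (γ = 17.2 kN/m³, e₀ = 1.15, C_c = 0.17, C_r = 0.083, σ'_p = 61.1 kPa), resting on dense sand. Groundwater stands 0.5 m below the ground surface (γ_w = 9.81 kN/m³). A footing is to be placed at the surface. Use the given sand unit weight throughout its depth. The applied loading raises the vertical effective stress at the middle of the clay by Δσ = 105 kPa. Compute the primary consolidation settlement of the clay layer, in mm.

Mid-depth of clay below the ground surface: z = 2.9 + 4.5/2 = 5.15 m.
Total vertical stress at mid-clay: σ_v = 19.3×2.9 + 17.2×2.25 = 94.67 kPa.
Pore pressure: u = 9.81×(5.15 − 0.5) = 45.617 kPa.
Initial effective stress: σ'_0 = σ_v − u = 94.67 − 45.617 = 49.053 kPa.
Final effective stress: σ'_f = 49.053 + 105 = 154.05 kPa.
σ'_f = 154.05 > σ'_p = 61.1 kPa, so the stress path crosses the preconsolidation pressure — recompression up to σ'_p, then virgin compression beyond:
S_c = H/(1+e₀)·[C_r·log₁₀(σ'_p/σ'_0) + C_c·log₁₀(σ'_f/σ'_p)]
    = 4.5/2.15 × [0.083×log₁₀(61.1/49.053) + 0.17×log₁₀(154.05/61.1)]
    = 2.093 × [0.0079162 + 0.068275] = 0.1595 m

S_c ≈ 159 mm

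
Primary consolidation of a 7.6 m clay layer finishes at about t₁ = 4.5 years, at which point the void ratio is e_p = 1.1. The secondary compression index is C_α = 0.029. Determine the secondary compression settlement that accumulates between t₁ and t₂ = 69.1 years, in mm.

S_s ≈ 125 mm

Secondary compression: S_s = C_α·H/(1+e_p)·log₁₀(t₂/t₁)
S_s = 0.029×7.6/(1+1.1)×log₁₀(69.1/4.5)
    = 0.105 × 1.186 = 0.1245 m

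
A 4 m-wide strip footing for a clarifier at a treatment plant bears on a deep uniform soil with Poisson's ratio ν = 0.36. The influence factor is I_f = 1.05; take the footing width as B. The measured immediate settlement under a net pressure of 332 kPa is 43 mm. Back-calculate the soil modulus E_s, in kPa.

E_s ≈ 28200 kPa

S_e = q·B·(1−ν²)/E_s · I_f  ⇒  E_s = q·B·(1−ν²)·I_f / S_e.
E_s = 332 × 4 × 0.8704 × 1.05 / 0.043 = 28230 kPa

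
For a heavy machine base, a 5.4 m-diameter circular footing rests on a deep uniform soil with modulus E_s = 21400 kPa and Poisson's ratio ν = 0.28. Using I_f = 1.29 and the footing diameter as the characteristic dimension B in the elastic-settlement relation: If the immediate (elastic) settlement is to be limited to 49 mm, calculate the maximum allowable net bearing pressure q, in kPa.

q ≈ 163 kPa

S_e = q·B·(1−ν²)/E_s · I_f  ⇒  q = S_e·E_s / (B·(1−ν²)·I_f).
q = 0.049 × 21400 / (5.4 × 0.9216 × 1.29) = 163.3 kPa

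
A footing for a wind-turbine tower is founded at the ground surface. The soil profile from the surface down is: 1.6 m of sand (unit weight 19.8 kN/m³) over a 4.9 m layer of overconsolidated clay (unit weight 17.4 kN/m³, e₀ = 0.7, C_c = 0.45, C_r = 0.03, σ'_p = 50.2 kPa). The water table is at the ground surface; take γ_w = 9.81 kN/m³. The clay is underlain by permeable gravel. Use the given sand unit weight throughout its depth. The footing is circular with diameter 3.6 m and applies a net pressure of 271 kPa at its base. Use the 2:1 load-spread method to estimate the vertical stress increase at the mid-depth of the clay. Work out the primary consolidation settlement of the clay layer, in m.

S_c ≈ 0.371 m

Mid-depth of clay below the ground surface: z = 1.6 + 4.9/2 = 4.05 m.
Total vertical stress at mid-clay: σ_v = 19.8×1.6 + 17.4×2.45 = 74.31 kPa.
Pore pressure: u = 9.81×(4.05 − 0) = 39.73 kPa.
Initial effective stress: σ'_0 = σ_v − u = 74.31 − 39.73 = 34.58 kPa.
Stress increase at mid-clay by the 2:1 spreading method:
Δσ ≈ qD²/(D+z)² = 271×3.6²/(3.6+4.05)² = 60.014 kPa
Final effective stress: σ'_f = 34.58 + 60.014 = 94.594 kPa.
σ'_f = 94.594 > σ'_p = 50.2 kPa, so the stress path crosses the preconsolidation pressure — recompression up to σ'_p, then virgin compression beyond:
S_c = H/(1+e₀)·[C_r·log₁₀(σ'_p/σ'_0) + C_c·log₁₀(σ'_f/σ'_p)]
    = 4.9/1.7 × [0.03×log₁₀(50.2/34.58) + 0.45×log₁₀(94.594/50.2)]
    = 2.8824 × [0.0048564 + 0.12382] = 0.3709 m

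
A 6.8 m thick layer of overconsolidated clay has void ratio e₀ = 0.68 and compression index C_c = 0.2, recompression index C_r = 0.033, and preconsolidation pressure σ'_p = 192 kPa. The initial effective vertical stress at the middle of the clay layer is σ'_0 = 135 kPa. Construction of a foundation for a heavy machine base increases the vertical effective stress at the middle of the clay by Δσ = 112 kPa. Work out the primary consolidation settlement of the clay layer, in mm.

S_c ≈ 109 mm

Final effective stress: σ'_f = 135 + 112 = 247 kPa.
σ'_f = 247 > σ'_p = 192 kPa, so the stress path crosses the preconsolidation pressure — recompression up to σ'_p, then virgin compression beyond:
S_c = H/(1+e₀)·[C_r·log₁₀(σ'_p/σ'_0) + C_c·log₁₀(σ'_f/σ'_p)]
    = 6.8/1.68 × [0.033×log₁₀(192/135) + 0.2×log₁₀(247/192)]
    = 4.0476 × [0.0050479 + 0.021879] = 0.109 m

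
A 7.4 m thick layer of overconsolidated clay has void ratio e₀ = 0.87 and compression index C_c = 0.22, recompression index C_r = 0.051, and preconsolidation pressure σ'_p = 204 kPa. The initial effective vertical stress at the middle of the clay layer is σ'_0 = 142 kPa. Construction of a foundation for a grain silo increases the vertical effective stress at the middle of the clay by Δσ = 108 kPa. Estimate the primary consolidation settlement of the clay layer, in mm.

Final effective stress: σ'_f = 142 + 108 = 250 kPa.
σ'_f = 250 > σ'_p = 204 kPa, so the stress path crosses the preconsolidation pressure — recompression up to σ'_p, then virgin compression beyond:
S_c = H/(1+e₀)·[C_r·log₁₀(σ'_p/σ'_0) + C_c·log₁₀(σ'_f/σ'_p)]
    = 7.4/1.87 × [0.051×log₁₀(204/142) + 0.22×log₁₀(250/204)]
    = 3.9572 × [0.0080244 + 0.019428] = 0.1086 m

S_c ≈ 109 mm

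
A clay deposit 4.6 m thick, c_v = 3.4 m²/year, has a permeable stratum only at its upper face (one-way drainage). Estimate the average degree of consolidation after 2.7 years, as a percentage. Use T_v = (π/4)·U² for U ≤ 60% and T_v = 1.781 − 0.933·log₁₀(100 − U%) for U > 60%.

U ≈ 72.2 %

Drainage path length: H_d = H = 4.6 m (single drainage).
T_v = c_v·t/H_d² = 3.4×2.7/4.6² = 0.43384.
T_v = 0.43384 corresponds to the U > 60% branch:
U = 1 − 10^((1.781 − T_v)/0.933)/100 = 0.7221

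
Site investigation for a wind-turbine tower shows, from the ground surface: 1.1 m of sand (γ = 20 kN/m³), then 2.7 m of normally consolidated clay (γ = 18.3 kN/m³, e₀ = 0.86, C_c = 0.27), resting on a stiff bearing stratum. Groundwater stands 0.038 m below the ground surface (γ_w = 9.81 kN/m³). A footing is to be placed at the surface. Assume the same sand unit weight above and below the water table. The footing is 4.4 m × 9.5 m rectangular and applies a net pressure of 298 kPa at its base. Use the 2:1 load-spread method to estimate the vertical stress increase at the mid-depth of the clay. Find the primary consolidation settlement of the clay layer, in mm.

Mid-depth of clay below the ground surface: z = 1.1 + 2.7/2 = 2.45 m.
Total vertical stress at mid-clay: σ_v = 20×1.1 + 18.3×1.35 = 46.705 kPa.
Pore pressure: u = 9.81×(2.45 − 0.038) = 23.662 kPa.
Initial effective stress: σ'_0 = σ_v − u = 46.705 − 23.662 = 23.043 kPa.
Stress increase at mid-clay by the 2:1 spreading method:
Δσ = qBL/((B+z)(L+z)) = 298×4.4×9.5/((4.4+2.45)(9.5+2.45)) = 152.17 kPa
Final effective stress: σ'_f = σ'_0 + Δσ = 23.043 + 152.17 = 175.21 kPa.
Normally consolidated clay, so the full stress increment lies on the virgin compression line:
S_c = C_c·H/(1+e₀)·log₁₀(σ'_f/σ'_0) = 0.27×2.7/(1+0.86)×log₁₀(175.21/23.043)
    = 0.39194 × 0.88102 = 0.3453 m

S_c ≈ 345 mm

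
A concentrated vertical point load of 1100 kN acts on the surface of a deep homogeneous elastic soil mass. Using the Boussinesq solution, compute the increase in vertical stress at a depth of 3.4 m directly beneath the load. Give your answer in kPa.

Δσ_z ≈ 45.4 kPa

Boussinesq vertical stress below a point load on an elastic half-space:
Δσ_z = 3P/(2πz²) · [1 + (r/z)²]^(−5/2)
r/z = 0/3.4 = 0; [1+(r/z)²]^(−5/2) = 1.
Δσ_z = 3×1100/(2π×3.4²) × 1 = 45.434 × 1 = 45.43 kPa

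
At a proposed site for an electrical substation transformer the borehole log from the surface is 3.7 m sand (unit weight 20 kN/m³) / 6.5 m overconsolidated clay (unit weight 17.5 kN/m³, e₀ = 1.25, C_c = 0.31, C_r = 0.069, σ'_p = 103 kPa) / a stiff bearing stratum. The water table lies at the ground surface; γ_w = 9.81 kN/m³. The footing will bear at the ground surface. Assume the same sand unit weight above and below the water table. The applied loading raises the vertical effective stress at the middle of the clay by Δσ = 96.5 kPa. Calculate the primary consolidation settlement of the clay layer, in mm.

S_c ≈ 212 mm

Mid-depth of clay below the ground surface: z = 3.7 + 6.5/2 = 6.95 m.
Total vertical stress at mid-clay: σ_v = 20×3.7 + 17.5×3.25 = 130.88 kPa.
Pore pressure: u = 9.81×(6.95 − 0) = 68.18 kPa.
Initial effective stress: σ'_0 = σ_v − u = 130.88 − 68.18 = 62.7 kPa.
Final effective stress: σ'_f = 62.7 + 96.5 = 159.2 kPa.
σ'_f = 159.2 > σ'_p = 103 kPa, so the stress path crosses the preconsolidation pressure — recompression up to σ'_p, then virgin compression beyond:
S_c = H/(1+e₀)·[C_r·log₁₀(σ'_p/σ'_0) + C_c·log₁₀(σ'_f/σ'_p)]
    = 6.5/2.25 × [0.069×log₁₀(103/62.7) + 0.31×log₁₀(159.2/103)]
    = 2.8889 × [0.014874 + 0.058623] = 0.2123 m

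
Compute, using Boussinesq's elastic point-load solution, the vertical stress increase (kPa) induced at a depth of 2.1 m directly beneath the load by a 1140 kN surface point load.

Δσ_z ≈ 123 kPa

Boussinesq vertical stress below a point load on an elastic half-space:
Δσ_z = 3P/(2πz²) · [1 + (r/z)²]^(−5/2)
r/z = 0/2.1 = 0; [1+(r/z)²]^(−5/2) = 1.
Δσ_z = 3×1140/(2π×2.1²) × 1 = 123.43 × 1 = 123.4 kPa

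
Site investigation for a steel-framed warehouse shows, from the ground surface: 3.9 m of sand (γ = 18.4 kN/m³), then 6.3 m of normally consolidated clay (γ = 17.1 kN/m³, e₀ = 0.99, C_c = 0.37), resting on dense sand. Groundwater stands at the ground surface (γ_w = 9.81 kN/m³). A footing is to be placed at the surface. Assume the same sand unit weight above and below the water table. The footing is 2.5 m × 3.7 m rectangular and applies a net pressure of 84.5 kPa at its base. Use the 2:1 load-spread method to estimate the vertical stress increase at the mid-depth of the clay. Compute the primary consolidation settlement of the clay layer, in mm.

S_c ≈ 64.3 mm

Mid-depth of clay below the ground surface: z = 3.9 + 6.3/2 = 7.05 m.
Total vertical stress at mid-clay: σ_v = 18.4×3.9 + 17.1×3.15 = 125.62 kPa.
Pore pressure: u = 9.81×(7.05 − 0) = 69.16 kPa.
Initial effective stress: σ'_0 = σ_v − u = 125.62 − 69.16 = 56.46 kPa.
Stress increase at mid-clay by the 2:1 spreading method:
Δσ = qBL/((B+z)(L+z)) = 84.5×2.5×3.7/((2.5+7.05)(3.7+7.05)) = 7.6135 kPa
Final effective stress: σ'_f = σ'_0 + Δσ = 56.46 + 7.6135 = 64.073 kPa.
Normally consolidated clay, so the full stress increment lies on the virgin compression line:
S_c = C_c·H/(1+e₀)·log₁₀(σ'_f/σ'_0) = 0.37×6.3/(1+0.99)×log₁₀(64.073/56.46)
    = 1.1714 × 0.054934 = 0.06435 m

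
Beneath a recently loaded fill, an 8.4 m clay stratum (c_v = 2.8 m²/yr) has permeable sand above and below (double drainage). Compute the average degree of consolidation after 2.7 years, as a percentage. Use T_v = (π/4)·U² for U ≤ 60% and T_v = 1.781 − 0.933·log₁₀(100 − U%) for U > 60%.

Drainage path length: H_d = H/2 = 4.2 m (double drainage).
T_v = c_v·t/H_d² = 2.8×2.7/4.2² = 0.42857.
T_v = 0.42857 corresponds to the U > 60% branch:
U = 1 − 10^((1.781 − T_v)/0.933)/100 = 0.7185

U ≈ 71.8 %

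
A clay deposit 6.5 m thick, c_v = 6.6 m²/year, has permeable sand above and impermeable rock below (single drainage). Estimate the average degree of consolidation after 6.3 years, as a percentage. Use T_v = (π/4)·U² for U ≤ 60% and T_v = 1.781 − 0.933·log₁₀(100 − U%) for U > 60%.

Drainage path length: H_d = H = 6.5 m (single drainage).
T_v = c_v·t/H_d² = 6.6×6.3/6.5² = 0.98414.
T_v = 0.98414 corresponds to the U > 60% branch:
U = 1 − 10^((1.781 − T_v)/0.933)/100 = 0.9285

U ≈ 92.9 %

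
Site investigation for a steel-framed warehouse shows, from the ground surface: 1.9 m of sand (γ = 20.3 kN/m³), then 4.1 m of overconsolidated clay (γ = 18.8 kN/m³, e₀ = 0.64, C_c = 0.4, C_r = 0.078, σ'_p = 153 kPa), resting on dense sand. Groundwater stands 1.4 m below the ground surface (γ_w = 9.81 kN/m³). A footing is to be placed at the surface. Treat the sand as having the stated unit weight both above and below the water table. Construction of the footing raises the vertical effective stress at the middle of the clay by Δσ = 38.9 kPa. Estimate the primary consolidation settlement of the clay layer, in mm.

S_c ≈ 47.2 mm

Mid-depth of clay below the ground surface: z = 1.9 + 4.1/2 = 3.95 m.
Total vertical stress at mid-clay: σ_v = 20.3×1.9 + 18.8×2.05 = 77.11 kPa.
Pore pressure: u = 9.81×(3.95 − 1.4) = 25.015 kPa.
Initial effective stress: σ'_0 = σ_v − u = 77.11 − 25.015 = 52.095 kPa.
Final effective stress: σ'_f = 52.095 + 38.9 = 90.995 kPa.
σ'_f = 90.995 ≤ σ'_p = 153 kPa, so the clay remains overconsolidated and only the recompression index applies:
S_c = C_r·H/(1+e₀)·log₁₀(σ'_f/σ'_0) = 0.078×4.1/1.64×log₁₀(90.995/52.095)
    = 0.195 × 0.24222 = 0.04723 m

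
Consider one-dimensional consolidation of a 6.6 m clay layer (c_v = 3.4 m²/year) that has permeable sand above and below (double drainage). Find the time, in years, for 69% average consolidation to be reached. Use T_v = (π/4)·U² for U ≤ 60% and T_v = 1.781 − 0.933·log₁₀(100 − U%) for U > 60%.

t ≈ 1.25 years

Drainage path length: H_d = H/2 = 3.3 m (double drainage).
U > 60%: T_v = 1.781 − 0.933·log₁₀(100 − 69) = 0.38956.
t = T_v·H_d²/c_v = 0.38956×3.3²/3.4 = 1.248 years.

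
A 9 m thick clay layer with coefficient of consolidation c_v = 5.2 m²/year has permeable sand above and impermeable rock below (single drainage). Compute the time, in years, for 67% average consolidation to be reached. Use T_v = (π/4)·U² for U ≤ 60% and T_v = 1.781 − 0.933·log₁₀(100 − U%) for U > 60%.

t ≈ 5.67 years

Drainage path length: H_d = H = 9 m (single drainage).
U > 60%: T_v = 1.781 − 0.933·log₁₀(100 − 67) = 0.36423.
t = T_v·H_d²/c_v = 0.36423×9²/5.2 = 5.674 years.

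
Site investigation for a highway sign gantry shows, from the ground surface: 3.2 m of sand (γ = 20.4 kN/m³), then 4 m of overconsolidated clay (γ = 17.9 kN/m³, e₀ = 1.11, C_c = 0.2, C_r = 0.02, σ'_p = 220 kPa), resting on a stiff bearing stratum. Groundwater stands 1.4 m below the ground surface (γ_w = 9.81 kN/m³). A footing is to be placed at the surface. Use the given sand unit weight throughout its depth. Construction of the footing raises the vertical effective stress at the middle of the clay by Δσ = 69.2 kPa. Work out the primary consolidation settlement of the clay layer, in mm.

Mid-depth of clay below the ground surface: z = 3.2 + 4/2 = 5.2 m.
Total vertical stress at mid-clay: σ_v = 20.4×3.2 + 17.9×2 = 101.08 kPa.
Pore pressure: u = 9.81×(5.2 − 1.4) = 37.278 kPa.
Initial effective stress: σ'_0 = σ_v − u = 101.08 − 37.278 = 63.802 kPa.
Final effective stress: σ'_f = 63.802 + 69.2 = 133 kPa.
σ'_f = 133 ≤ σ'_p = 220 kPa, so the clay remains overconsolidated and only the recompression index applies:
S_c = C_r·H/(1+e₀)·log₁₀(σ'_f/σ'_0) = 0.02×4/2.11×log₁₀(133/63.802)
    = 0.037914 × 0.31902 = 0.0121 m

S_c ≈ 12.1 mm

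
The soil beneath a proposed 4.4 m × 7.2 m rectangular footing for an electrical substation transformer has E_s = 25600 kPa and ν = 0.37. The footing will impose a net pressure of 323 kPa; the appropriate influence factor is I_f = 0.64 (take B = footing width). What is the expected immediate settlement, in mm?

S_e ≈ 30.7 mm

Immediate (elastic) settlement: S_e = q·B·(1−ν²)/E_s · I_f.
S_e = 323 × 4.4 × (1 − 0.37²) / 25600 × 0.64
    = 323 × 4.4 × 0.8631 / 25600 × 0.64
    = 0.03067 m = 30.67 mm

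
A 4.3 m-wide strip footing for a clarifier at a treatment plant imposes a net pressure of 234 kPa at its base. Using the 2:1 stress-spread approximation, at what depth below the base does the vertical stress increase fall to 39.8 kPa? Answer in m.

2:1 spreading — at depth z the loaded area has grown by z in each plan dimension:
qB/(B+z) = Δσ_z ⇒ z = qB/Δσ_z − B = 234×4.3/39.8 − 4.3 = 20.98 m

z ≈ 21 m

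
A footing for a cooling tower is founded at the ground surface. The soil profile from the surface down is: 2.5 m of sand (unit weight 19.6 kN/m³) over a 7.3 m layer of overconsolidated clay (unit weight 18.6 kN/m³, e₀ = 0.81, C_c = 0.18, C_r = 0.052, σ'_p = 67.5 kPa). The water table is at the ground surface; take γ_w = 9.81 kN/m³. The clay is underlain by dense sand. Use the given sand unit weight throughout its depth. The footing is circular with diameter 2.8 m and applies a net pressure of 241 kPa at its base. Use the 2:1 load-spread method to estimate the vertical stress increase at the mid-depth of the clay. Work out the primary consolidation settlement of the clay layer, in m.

S_c ≈ 0.0702 m

Mid-depth of clay below the ground surface: z = 2.5 + 7.3/2 = 6.15 m.
Total vertical stress at mid-clay: σ_v = 19.6×2.5 + 18.6×3.65 = 116.89 kPa.
Pore pressure: u = 9.81×(6.15 − 0) = 60.332 kPa.
Initial effective stress: σ'_0 = σ_v − u = 116.89 − 60.332 = 56.558 kPa.
Stress increase at mid-clay by the 2:1 spreading method:
Δσ ≈ qD²/(D+z)² = 241×2.8²/(2.8+6.15)² = 23.588 kPa
Final effective stress: σ'_f = 56.558 + 23.588 = 80.146 kPa.
σ'_f = 80.146 > σ'_p = 67.5 kPa, so the stress path crosses the preconsolidation pressure — recompression up to σ'_p, then virgin compression beyond:
S_c = H/(1+e₀)·[C_r·log₁₀(σ'_p/σ'_0) + C_c·log₁₀(σ'_f/σ'_p)]
    = 7.3/1.81 × [0.052×log₁₀(67.5/56.558) + 0.18×log₁₀(80.146/67.5)]
    = 4.0331 × [0.0039941 + 0.013424] = 0.07025 m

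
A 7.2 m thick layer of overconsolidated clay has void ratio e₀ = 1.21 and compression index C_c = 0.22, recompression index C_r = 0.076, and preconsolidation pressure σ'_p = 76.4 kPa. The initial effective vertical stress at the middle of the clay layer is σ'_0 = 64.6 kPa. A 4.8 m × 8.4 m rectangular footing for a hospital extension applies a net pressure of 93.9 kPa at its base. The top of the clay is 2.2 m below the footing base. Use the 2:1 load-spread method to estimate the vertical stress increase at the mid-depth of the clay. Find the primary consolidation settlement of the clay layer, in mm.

S_c ≈ 68.2 mm

Mid-depth of clay below the footing base: z = 2.2 + 7.2/2 = 5.8 m.
Stress increase at mid-clay by the 2:1 spreading method:
Δσ = qBL/((B+z)(L+z)) = 93.9×4.8×8.4/((4.8+5.8)(8.4+5.8)) = 25.153 kPa
Final effective stress: σ'_f = 64.6 + 25.153 = 89.753 kPa.
σ'_f = 89.753 > σ'_p = 76.4 kPa, so the stress path crosses the preconsolidation pressure — recompression up to σ'_p, then virgin compression beyond:
S_c = H/(1+e₀)·[C_r·log₁₀(σ'_p/σ'_0) + C_c·log₁₀(σ'_f/σ'_p)]
    = 7.2/2.21 × [0.076×log₁₀(76.4/64.6) + 0.22×log₁₀(89.753/76.4)]
    = 3.2579 × [0.0055374 + 0.01539] = 0.06818 m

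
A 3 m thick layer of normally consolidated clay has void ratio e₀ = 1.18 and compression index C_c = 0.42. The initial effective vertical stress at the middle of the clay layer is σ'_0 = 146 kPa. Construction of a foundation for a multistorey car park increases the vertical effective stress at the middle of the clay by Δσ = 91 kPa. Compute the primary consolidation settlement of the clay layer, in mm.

S_c ≈ 122 mm

Final effective stress: σ'_f = σ'_0 + Δσ = 146 + 91 = 237 kPa.
Normally consolidated clay, so the full stress increment lies on the virgin compression line:
S_c = C_c·H/(1+e₀)·log₁₀(σ'_f/σ'_0) = 0.42×3/(1+1.18)×log₁₀(237/146)
    = 0.57798 × 0.2104 = 0.1216 m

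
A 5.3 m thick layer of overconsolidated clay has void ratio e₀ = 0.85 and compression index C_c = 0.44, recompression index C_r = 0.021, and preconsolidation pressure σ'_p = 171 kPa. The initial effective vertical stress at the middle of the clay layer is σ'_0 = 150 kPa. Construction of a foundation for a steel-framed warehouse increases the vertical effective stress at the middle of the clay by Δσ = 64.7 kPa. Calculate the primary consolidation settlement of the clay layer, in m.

S_c ≈ 0.128 m

Final effective stress: σ'_f = 150 + 64.7 = 214.7 kPa.
σ'_f = 214.7 > σ'_p = 171 kPa, so the stress path crosses the preconsolidation pressure — recompression up to σ'_p, then virgin compression beyond:
S_c = H/(1+e₀)·[C_r·log₁₀(σ'_p/σ'_0) + C_c·log₁₀(σ'_f/σ'_p)]
    = 5.3/1.85 × [0.021×log₁₀(171/150) + 0.44×log₁₀(214.7/171)]
    = 2.8649 × [0.001195 + 0.043488] = 0.128 m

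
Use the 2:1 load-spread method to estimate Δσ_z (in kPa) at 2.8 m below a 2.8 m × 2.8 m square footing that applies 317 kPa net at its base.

By the 2:1 method the load spreads at 1 horizontal : 2 vertical, so at depth z the loaded area has grown by z in each plan dimension:
Δσ = qBL/((B+z)(L+z)) = 317×2.8×2.8/((2.8+2.8)(2.8+2.8)) = 79.25 kPa

Δσ_z ≈ 79.2 kPa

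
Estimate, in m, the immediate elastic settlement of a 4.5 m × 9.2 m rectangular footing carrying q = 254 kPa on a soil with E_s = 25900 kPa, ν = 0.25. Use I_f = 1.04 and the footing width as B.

Immediate (elastic) settlement: S_e = q·B·(1−ν²)/E_s · I_f.
S_e = 254 × 4.5 × (1 − 0.25²) / 25900 × 1.04
    = 254 × 4.5 × 0.9375 / 25900 × 1.04
    = 0.04303 m

S_e ≈ 0.043 m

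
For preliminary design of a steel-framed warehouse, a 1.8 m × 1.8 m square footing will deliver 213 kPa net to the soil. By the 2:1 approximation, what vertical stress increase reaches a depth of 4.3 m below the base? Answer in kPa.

By the 2:1 method the load spreads at 1 horizontal : 2 vertical, so at depth z the loaded area has grown by z in each plan dimension:
Δσ = qBL/((B+z)(L+z)) = 213×1.8×1.8/((1.8+4.3)(1.8+4.3)) = 18.547 kPa

Δσ_z ≈ 18.5 kPa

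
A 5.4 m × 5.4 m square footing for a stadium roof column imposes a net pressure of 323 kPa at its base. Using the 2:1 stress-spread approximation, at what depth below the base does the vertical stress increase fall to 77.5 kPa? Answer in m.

z ≈ 5.62 m

2:1 spreading — at depth z the loaded area has grown by z in each plan dimension:
qB²/(B+z)² = Δσ_z ⇒ z = B(√(q/Δσ_z) − 1) = 5.4×(√(323/77.5) − 1) = 5.624 m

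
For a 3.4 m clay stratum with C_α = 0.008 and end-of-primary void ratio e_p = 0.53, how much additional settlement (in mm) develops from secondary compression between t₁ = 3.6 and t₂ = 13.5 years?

Secondary compression: S_s = C_α·H/(1+e_p)·log₁₀(t₂/t₁)
S_s = 0.008×3.4/(1+0.53)×log₁₀(13.5/3.6)
    = 0.01778 × 0.574 = 0.01021 m

S_s ≈ 10.2 mm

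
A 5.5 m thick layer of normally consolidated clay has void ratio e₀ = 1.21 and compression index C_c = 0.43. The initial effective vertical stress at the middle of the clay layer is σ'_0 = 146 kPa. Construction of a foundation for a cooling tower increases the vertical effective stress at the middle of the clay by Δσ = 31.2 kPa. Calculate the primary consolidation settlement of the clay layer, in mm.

Final effective stress: σ'_f = σ'_0 + Δσ = 146 + 31.2 = 177.2 kPa.
Normally consolidated clay, so the full stress increment lies on the virgin compression line:
S_c = C_c·H/(1+e₀)·log₁₀(σ'_f/σ'_0) = 0.43×5.5/(1+1.21)×log₁₀(177.2/146)
    = 1.0701 × 0.084111 = 0.09001 m

S_c ≈ 90 mm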